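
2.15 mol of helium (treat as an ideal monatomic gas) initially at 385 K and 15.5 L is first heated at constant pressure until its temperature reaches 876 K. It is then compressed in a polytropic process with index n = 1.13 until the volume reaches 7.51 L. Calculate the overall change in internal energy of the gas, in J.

P₁ = nRT₁/V₁ = 2.15×8.314×385/15.5 = 444 kPa.
Step 1 — Isobaric: P stays 444 kPa; V/T = const ⇒ T₂ = 876 K, V₂ = 35.3 L.
W = PΔV = 444×(35.3−15.5) kPa·L = 8780 J.
ΔU = nCvΔT = 2.15×12.5×(876−385) = 13200 J.
Q = ΔU + W = nCpΔT = 21900 J.
State after step 1: P = 444 kPa, V = 35.3 L, T = 876 K.
Step 2 — Polytropic n=1.13: T₂ = T₁(V₁/V₂)^(n−1) = 876×(4.70)^0.13 = 1070 K; P₂ = P₁(V₁/V₂)^n = 2550 kPa.
W = (P₁V₁−P₂V₂)/(n−1) = (444×35.3−2550×7.51)/0.13 = -26800 J.
ΔU = nCvΔT = 2.15×12.5×(1070−876) = 5230 J.
Q = ΔU + W = -21600 J.
Net over both steps: W = -18000 J, Q = 347 J, ΔU = 18400 J.

18400 J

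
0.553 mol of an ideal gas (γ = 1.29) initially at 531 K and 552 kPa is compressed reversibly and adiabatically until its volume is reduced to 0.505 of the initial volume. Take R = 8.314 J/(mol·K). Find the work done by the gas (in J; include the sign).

-1840 J

V₁ = nRT₁/P₁ = 0.553×8.314×531/552 = 4.42 L.
Adiabatic: TV^(γ−1) = const ⇒ T₂ = 531×(1.98)^0.290 = 647 K; PV^γ = const ⇒ P₂ = 1330 kPa.
ΔU = nCvΔT = 0.553×28.7×(647−531) = 1840 J.
Q = 0 for an adiabatic process, so W = −ΔU = -1840 J.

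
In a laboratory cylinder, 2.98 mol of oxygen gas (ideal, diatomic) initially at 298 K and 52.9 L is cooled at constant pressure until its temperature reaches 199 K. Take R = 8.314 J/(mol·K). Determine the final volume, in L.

P₁ = nRT₁/V₁ = 2.98×8.314×298/52.9 = 140 kPa.
Isobaric: P stays 140 kPa; V/T = const ⇒ T₂ = 199 K, V₂ = 35.3 L.

35.3 L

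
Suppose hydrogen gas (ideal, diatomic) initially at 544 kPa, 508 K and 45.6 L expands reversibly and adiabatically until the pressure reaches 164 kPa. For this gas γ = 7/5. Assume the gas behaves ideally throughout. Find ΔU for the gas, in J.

n = P₁V₁/(RT₁) = 544×45.6/(8.314×508) = 5.87 mol.
Adiabatic: T₂/T₁ = (P₂/P₁)^((γ−1)/γ) ⇒ T₂ = 508×(0.301)^0.286 = 361 K; V₂ = 107 L.
For an ideal gas ΔU = nCvΔT with Cv = (5/2)R = 20.8 J/(mol·K).
ΔU = 5.87×20.8×(361−508) = -18000 J.

-18000 J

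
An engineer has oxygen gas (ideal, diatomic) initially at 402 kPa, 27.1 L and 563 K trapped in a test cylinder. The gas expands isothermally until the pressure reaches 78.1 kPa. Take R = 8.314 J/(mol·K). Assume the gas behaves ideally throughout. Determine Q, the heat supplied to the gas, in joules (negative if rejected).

17800 J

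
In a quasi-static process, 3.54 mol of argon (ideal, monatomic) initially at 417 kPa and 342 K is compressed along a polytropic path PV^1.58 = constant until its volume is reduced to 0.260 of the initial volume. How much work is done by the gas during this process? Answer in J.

-20600 J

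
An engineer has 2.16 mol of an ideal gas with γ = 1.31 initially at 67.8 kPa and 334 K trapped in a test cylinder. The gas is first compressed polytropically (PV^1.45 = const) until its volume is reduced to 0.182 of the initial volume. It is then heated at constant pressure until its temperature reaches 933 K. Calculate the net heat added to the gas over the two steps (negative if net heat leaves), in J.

V₁ = nRT₁/P₁ = 2.16×8.314×334/67.8 = 88.5 L.
Step 1 — Polytropic n=1.45: T₂ = T₁(V₁/V₂)^(n−1) = 334×(5.49)^0.45 = 719 K; P₂ = P₁(V₁/V₂)^n = 802 kPa.
W = (P₁V₁−P₂V₂)/(n−1) = (67.8×88.5−802×16.1)/0.45 = -15400 J.
ΔU = nCvΔT = 2.16×26.8×(719−334) = 22300 J.
Q = ΔU + W = 6940 J.
State after step 1: P = 802 kPa, V = 16.1 L, T = 719 K.
Step 2 — Isobaric: P stays 802 kPa; V/T = const ⇒ T₂ = 933 K, V₂ = 20.9 L.
W = PΔV = 802×(20.9−16.1) kPa·L = 3840 J.
ΔU = nCvΔT = 2.16×26.8×(933−719) = 12400 J.
Q = ΔU + W = nCpΔT = 16200 J.
Net over both steps: W = -11500 J, Q = 23200 J, ΔU = 34700 J.

23200 J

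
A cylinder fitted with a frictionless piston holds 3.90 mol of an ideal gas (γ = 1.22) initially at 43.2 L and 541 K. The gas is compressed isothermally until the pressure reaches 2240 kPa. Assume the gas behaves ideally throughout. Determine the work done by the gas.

-30000 J

P₁ = nRT₁/V₁ = 3.90×8.314×541/43.2 = 406 kPa.
Isothermal: T stays 541 K; PV = const ⇒ V₂ = 7.83 L, P₂ = 2240 kPa.
W = nRT ln(V₂/V₁) = 3.90×8.314×541×ln(0.181) = -30000 J.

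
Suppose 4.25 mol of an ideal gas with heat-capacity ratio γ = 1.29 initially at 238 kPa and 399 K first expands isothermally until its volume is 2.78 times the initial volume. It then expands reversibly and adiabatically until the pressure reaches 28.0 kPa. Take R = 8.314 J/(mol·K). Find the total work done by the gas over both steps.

V₁ = nRT₁/P₁ = 4.25×8.314×399/238 = 59.2 L.
Step 1 — Isothermal: T stays 399 K; PV = const ⇒ V₂ = 165 L, P₂ = 85.6 kPa.
ΔU = 0 (ideal gas, T constant).
W = nRT ln(V₂/V₁) = 4.25×8.314×399×ln(2.78) = 14400 J.
Q = ΔU + W = 14400 J.
State after step 1: P = 85.6 kPa, V = 165 L, T = 399 K.
Step 2 — Adiabatic: T₂/T₁ = (P₂/P₁)^((γ−1)/γ) ⇒ T₂ = 399×(0.327)^0.225 = 310 K; V₂ = 392 L.
ΔU = nCvΔT = 4.25×28.7×(310−399) = -10800 J.
Q = 0 for an adiabatic process, so W = −ΔU = 10800 J.
Net over both steps: W = 25200 J, Q = 14400 J, ΔU = -10800 J.

25200 J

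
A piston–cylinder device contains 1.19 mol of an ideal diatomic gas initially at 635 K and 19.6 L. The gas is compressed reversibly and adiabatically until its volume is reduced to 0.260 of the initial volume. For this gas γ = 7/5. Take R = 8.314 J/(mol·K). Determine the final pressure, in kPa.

2110 kPa

P₁ = nRT₁/V₁ = 1.19×8.314×635/19.6 = 321 kPa.
Adiabatic: TV^(γ−1) = const ⇒ T₂ = 635×(3.85)^0.400 = 1090 K; PV^γ = const ⇒ P₂ = 2110 kPa.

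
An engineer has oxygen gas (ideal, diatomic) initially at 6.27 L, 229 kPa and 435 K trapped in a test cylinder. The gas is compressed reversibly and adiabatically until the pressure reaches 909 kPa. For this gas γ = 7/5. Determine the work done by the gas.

n = P₁V₁/(RT₁) = 229×6.27/(8.314×435) = 0.397 mol.
Adiabatic: T₂/T₁ = (P₂/P₁)^((γ−1)/γ) ⇒ T₂ = 435×(3.97)^0.286 = 645 K; V₂ = 2.34 L.
ΔU = nCvΔT = 0.397×20.8×(645−435) = 1730 J.
Q = 0 for an adiabatic process, so W = −ΔU = -1730 J.

-1730 J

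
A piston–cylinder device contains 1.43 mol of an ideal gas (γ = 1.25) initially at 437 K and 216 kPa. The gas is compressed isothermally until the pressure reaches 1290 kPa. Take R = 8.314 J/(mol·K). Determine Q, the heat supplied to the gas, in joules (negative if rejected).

V₁ = nRT₁/P₁ = 1.43×8.314×437/216 = 24.1 L.
Isothermal: T stays 437 K; PV = const ⇒ V₂ = 4.03 L, P₂ = 1290 kPa.
ΔU = 0 (ideal gas, T constant).
W = nRT ln(V₂/V₁) = 1.43×8.314×437×ln(0.167) = -9280 J.
Q = ΔU + W = -9280 J.

-9280 J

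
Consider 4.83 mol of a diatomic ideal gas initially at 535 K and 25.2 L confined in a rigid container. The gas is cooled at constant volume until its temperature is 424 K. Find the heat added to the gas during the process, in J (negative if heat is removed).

-11100 J

P₁ = nRT₁/V₁ = 4.83×8.314×535/25.2 = 853 kPa.
Isochoric: V stays 25.2 L; P/T = const ⇒ T₂ = 424 K, P₂ = 676 kPa.
W = 0 (no volume change).
ΔU = nCvΔT = 4.83×20.8×(424−535) = -11100 J.
Q = ΔU = -11100 J.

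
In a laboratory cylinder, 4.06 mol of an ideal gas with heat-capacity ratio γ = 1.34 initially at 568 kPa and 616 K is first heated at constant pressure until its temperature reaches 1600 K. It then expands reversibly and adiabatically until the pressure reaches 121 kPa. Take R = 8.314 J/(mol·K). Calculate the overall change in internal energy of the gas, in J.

46100 J

V₁ = nRT₁/P₁ = 4.06×8.314×616/568 = 36.6 L.
Step 1 — Isobaric: P stays 568 kPa; V/T = const ⇒ T₂ = 1600 K, V₂ = 95.1 L.
W = PΔV = 568×(95.1−36.6) kPa·L = 33200 J.
ΔU = nCvΔT = 4.06×24.5×(1600−616) = 97700 J.
Q = ΔU + W = nCpΔT = 131000 J.
State after step 1: P = 568 kPa, V = 95.1 L, T = 1600 K.
Step 2 — Adiabatic: T₂/T₁ = (P₂/P₁)^((γ−1)/γ) ⇒ T₂ = 1600×(0.213)^0.254 = 1080 K; V₂ = 301 L.
ΔU = nCvΔT = 4.06×24.5×(1080−1600) = -51600 J.
Q = 0 for an adiabatic process, so W = −ΔU = 51600 J.
Net over both steps: W = 84800 J, Q = 131000 J, ΔU = 46100 J.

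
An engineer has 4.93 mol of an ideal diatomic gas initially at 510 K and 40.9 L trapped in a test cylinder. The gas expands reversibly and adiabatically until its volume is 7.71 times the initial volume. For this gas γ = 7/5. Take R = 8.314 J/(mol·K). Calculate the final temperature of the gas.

225 K

P₁ = nRT₁/V₁ = 4.93×8.314×510/40.9 = 511 kPa.
Adiabatic: TV^(γ−1) = const ⇒ T₂ = 510×(0.130)^0.400 = 225 K; PV^γ = const ⇒ P₂ = 29.3 kPa.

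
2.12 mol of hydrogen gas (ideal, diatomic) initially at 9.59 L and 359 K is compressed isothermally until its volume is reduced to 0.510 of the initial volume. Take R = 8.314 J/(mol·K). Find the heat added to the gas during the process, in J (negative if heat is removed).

P₁ = nRT₁/V₁ = 2.12×8.314×359/9.59 = 660 kPa.
Isothermal: T stays 359 K; PV = const ⇒ V₂ = 4.89 L, P₂ = 1290 kPa.
ΔU = 0 (ideal gas, T constant).
W = nRT ln(V₂/V₁) = 2.12×8.314×359×ln(0.510) = -4260 J.
Q = ΔU + W = -4260 J.

-4260 J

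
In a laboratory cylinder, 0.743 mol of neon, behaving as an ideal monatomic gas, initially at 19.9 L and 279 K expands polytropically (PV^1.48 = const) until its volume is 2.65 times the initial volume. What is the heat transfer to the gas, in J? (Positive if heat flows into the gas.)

376 J

P₁ = nRT₁/V₁ = 0.743×8.314×279/19.9 = 86.6 kPa.
Polytropic n=1.48: T₂ = T₁(V₁/V₂)^(n−1) = 279×(0.377)^0.48 = 175 K; P₂ = P₁(V₁/V₂)^n = 20.5 kPa.
W = (P₁V₁−P₂V₂)/(n−1) = (86.6×19.9−20.5×52.7)/0.48 = 1340 J.
ΔU = nCvΔT = 0.743×12.5×(175−279) = -966 J.
Q = ΔU + W = 376 J.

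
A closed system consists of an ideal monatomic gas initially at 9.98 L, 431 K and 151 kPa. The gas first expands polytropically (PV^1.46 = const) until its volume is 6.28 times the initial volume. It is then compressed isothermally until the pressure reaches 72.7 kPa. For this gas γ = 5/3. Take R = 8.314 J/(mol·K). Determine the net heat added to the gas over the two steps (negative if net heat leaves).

-684 J

n = P₁V₁/(RT₁) = 151×9.98/(8.314×431) = 0.421 mol.
Step 1 — Polytropic n=1.46: T₂ = T₁(V₁/V₂)^(n−1) = 431×(0.159)^0.46 = 185 K; P₂ = P₁(V₁/V₂)^n = 10.3 kPa.
W = (P₁V₁−P₂V₂)/(n−1) = (151×9.98−10.3×62.7)/0.46 = 1870 J.
ΔU = nCvΔT = 0.421×12.5×(185−431) = -1290 J.
Q = ΔU + W = 579 J.
State after step 1: P = 10.3 kPa, V = 62.7 L, T = 185 K.
Step 2 — Isothermal: T stays 185 K; PV = const ⇒ V₂ = 8.90 L, P₂ = 72.7 kPa.
ΔU = 0 (ideal gas, T constant).
W = nRT ln(V₂/V₁) = 0.421×8.314×185×ln(0.142) = -1260 J.
Q = ΔU + W = -1260 J.
Net over both steps: W = 606 J, Q = -684 J, ΔU = -1290 J.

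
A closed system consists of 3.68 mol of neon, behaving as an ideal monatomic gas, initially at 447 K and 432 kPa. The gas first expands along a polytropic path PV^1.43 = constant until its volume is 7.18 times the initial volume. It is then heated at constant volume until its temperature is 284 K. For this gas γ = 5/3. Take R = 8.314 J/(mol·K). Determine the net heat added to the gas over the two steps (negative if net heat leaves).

V₁ = nRT₁/P₁ = 3.68×8.314×447/432 = 31.7 L.
Step 1 — Polytropic n=1.43: T₂ = T₁(V₁/V₂)^(n−1) = 447×(0.139)^0.43 = 192 K; P₂ = P₁(V₁/V₂)^n = 25.8 kPa.
W = (P₁V₁−P₂V₂)/(n−1) = (432×31.7−25.8×227)/0.43 = 18200 J.
ΔU = nCvΔT = 3.68×12.5×(192−447) = -11700 J.
Q = ΔU + W = 6450 J.
State after step 1: P = 25.8 kPa, V = 227 L, T = 192 K.
Step 2 — Isochoric: V stays 227 L; P/T = const ⇒ T₂ = 284 K, P₂ = 38.2 kPa.
W = 0 (no volume change).
ΔU = nCvΔT = 3.68×12.5×(284−192) = 4250 J.
Q = ΔU = 4250 J.
Net over both steps: W = 18200 J, Q = 10700 J, ΔU = -7480 J.

10700 J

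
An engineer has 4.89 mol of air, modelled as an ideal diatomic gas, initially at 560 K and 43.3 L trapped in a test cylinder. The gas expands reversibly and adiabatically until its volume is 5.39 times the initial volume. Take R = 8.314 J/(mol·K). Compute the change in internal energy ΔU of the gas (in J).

P₁ = nRT₁/V₁ = 4.89×8.314×560/43.3 = 526 kPa.
Adiabatic: TV^(γ−1) = const ⇒ T₂ = 560×(0.186)^0.400 = 285 K; PV^γ = const ⇒ P₂ = 49.7 kPa.
For an ideal gas ΔU = nCvΔT with Cv = (5/2)R = 20.8 J/(mol·K).
ΔU = 4.89×20.8×(285−560) = -27900 J.

-27900 J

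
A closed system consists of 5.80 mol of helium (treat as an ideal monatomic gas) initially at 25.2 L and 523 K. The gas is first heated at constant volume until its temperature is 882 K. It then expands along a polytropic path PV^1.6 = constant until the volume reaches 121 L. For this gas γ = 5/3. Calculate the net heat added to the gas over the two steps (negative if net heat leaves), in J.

30300 J

P₁ = nRT₁/V₁ = 5.80×8.314×523/25.2 = 1000 kPa.
Step 1 — Isochoric: V stays 25.2 L; P/T = const ⇒ T₂ = 882 K, P₂ = 1690 kPa.
W = 0 (no volume change).
ΔU = nCvΔT = 5.80×12.5×(882−523) = 26000 J.
Q = ΔU = 26000 J.
State after step 1: P = 1690 kPa, V = 25.2 L, T = 882 K.
Step 2 — Polytropic n=1.6: T₂ = T₁(V₁/V₂)^(n−1) = 882×(0.208)^0.60 = 344 K; P₂ = P₁(V₁/V₂)^n = 137 kPa.
W = (P₁V₁−P₂V₂)/(n−1) = (1690×25.2−137×121)/0.60 = 43200 J.
ΔU = nCvΔT = 5.80×12.5×(344−882) = -38900 J.
Q = ΔU + W = 4320 J.
Net over both steps: W = 43200 J, Q = 30300 J, ΔU = -12900 J.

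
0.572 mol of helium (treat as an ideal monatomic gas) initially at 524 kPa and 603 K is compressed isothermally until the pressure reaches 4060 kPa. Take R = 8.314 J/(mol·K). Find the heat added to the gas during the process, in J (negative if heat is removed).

-5870 J

V₁ = nRT₁/P₁ = 0.572×8.314×603/524 = 5.47 L.
Isothermal: T stays 603 K; PV = const ⇒ V₂ = 0.706 L, P₂ = 4060 kPa.
ΔU = 0 (ideal gas, T constant).
W = nRT ln(V₂/V₁) = 0.572×8.314×603×ln(0.129) = -5870 J.
Q = ΔU + W = -5870 J.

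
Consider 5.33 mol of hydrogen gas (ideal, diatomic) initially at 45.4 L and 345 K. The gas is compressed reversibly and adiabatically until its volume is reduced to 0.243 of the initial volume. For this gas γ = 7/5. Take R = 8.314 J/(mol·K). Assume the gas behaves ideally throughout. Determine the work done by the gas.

-29100 J

P₁ = nRT₁/V₁ = 5.33×8.314×345/45.4 = 337 kPa.
Adiabatic: TV^(γ−1) = const ⇒ T₂ = 345×(4.12)^0.400 = 608 K; PV^γ = const ⇒ P₂ = 2440 kPa.
ΔU = nCvΔT = 5.33×20.8×(608−345) = 29100 J.
Q = 0 for an adiabatic process, so W = −ΔU = -29100 J.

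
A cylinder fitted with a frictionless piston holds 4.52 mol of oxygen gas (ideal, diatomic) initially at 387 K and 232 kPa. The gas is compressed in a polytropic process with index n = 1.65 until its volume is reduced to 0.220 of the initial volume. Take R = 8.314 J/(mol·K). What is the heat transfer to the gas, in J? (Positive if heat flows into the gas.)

23400 J

V₁ = nRT₁/P₁ = 4.52×8.314×387/232 = 62.7 L.
Polytropic n=1.65: T₂ = T₁(V₁/V₂)^(n−1) = 387×(4.55)^0.65 = 1040 K; P₂ = P₁(V₁/V₂)^n = 2820 kPa.
W = (P₁V₁−P₂V₂)/(n−1) = (232×62.7−2820×13.8)/0.65 = -37500 J.
ΔU = nCvΔT = 4.52×20.8×(1040−387) = 60900 J.
Q = ΔU + W = 23400 J.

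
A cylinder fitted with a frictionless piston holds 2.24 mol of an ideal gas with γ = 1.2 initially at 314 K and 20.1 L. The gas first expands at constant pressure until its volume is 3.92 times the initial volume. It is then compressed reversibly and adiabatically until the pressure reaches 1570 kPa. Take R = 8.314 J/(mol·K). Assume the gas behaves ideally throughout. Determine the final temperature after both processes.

1630 K

P₁ = nRT₁/V₁ = 2.24×8.314×314/20.1 = 291 kPa.
Step 1 — Isobaric: P stays 291 kPa; V/T = const ⇒ T₂ = 1230 K, V₂ = 78.8 L.
W = PΔV = 291×(78.8−20.1) kPa·L = 17100 J.
ΔU = nCvΔT = 2.24×41.6×(1230−314) = 85400 J.
Q = ΔU + W = nCpΔT = 102000 J.
State after step 1: P = 291 kPa, V = 78.8 L, T = 1230 K.
Step 2 — Adiabatic: T₂/T₁ = (P₂/P₁)^((γ−1)/γ) ⇒ T₂ = 1230×(5.40)^0.167 = 1630 K; V₂ = 19.3 L.
ΔU = nCvΔT = 2.24×41.6×(1630−1230) = 37200 J.
Q = 0 for an adiabatic process, so W = −ΔU = -37200 J.
Net over both steps: W = -20100 J, Q = 102000 J, ΔU = 123000 J.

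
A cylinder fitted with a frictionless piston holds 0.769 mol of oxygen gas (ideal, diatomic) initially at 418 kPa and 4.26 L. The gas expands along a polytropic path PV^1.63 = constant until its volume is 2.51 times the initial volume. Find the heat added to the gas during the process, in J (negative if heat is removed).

T₁ = P₁V₁/(nR) = 418×4.26/(0.769×8.314) = 279 K.
Polytropic n=1.63: T₂ = T₁(V₁/V₂)^(n−1) = 279×(0.398)^0.63 = 156 K; P₂ = P₁(V₁/V₂)^n = 93.3 kPa.
W = (P₁V₁−P₂V₂)/(n−1) = (418×4.26−93.3×10.7)/0.63 = 1240 J.
ΔU = nCvΔT = 0.769×20.8×(156−279) = -1960 J.
Q = ΔU + W = -715 J.

-715 J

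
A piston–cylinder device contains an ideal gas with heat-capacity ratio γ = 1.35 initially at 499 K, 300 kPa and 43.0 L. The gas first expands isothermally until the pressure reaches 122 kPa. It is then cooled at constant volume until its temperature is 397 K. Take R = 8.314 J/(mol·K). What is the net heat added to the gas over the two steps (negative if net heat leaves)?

4070 J

n = P₁V₁/(RT₁) = 300×43.0/(8.314×499) = 3.11 mol.
Step 1 — Isothermal: T stays 499 K; PV = const ⇒ V₂ = 106 L, P₂ = 122 kPa.
ΔU = 0 (ideal gas, T constant).
W = nRT ln(V₂/V₁) = 3.11×8.314×499×ln(2.46) = 11600 J.
Q = ΔU + W = 11600 J.
State after step 1: P = 122 kPa, V = 106 L, T = 499 K.
Step 2 — Isochoric: V stays 106 L; P/T = const ⇒ T₂ = 397 K, P₂ = 97.1 kPa.
W = 0 (no volume change).
ΔU = nCvΔT = 3.11×23.8×(397−499) = -7530 J.
Q = ΔU = -7530 J.
Net over both steps: W = 11600 J, Q = 4070 J, ΔU = -7530 J.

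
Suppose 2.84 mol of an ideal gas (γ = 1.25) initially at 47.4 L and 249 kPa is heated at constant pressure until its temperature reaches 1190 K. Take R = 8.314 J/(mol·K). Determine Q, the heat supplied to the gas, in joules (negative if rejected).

81500 J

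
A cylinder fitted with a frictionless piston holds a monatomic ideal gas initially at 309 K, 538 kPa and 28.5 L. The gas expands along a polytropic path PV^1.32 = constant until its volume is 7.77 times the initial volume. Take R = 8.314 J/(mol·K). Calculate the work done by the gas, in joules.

23100 J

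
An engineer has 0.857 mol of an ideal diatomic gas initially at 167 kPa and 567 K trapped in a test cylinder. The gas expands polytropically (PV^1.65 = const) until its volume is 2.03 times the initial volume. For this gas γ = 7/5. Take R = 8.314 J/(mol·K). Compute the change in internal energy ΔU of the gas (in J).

V₁ = nRT₁/P₁ = 0.857×8.314×567/167 = 24.2 L.
Polytropic n=1.65: T₂ = T₁(V₁/V₂)^(n−1) = 567×(0.493)^0.65 = 358 K; P₂ = P₁(V₁/V₂)^n = 51.9 kPa.
For an ideal gas ΔU = nCvΔT with Cv = (5/2)R = 20.8 J/(mol·K).
ΔU = 0.857×20.8×(358−567) = -3730 J.

-3730 J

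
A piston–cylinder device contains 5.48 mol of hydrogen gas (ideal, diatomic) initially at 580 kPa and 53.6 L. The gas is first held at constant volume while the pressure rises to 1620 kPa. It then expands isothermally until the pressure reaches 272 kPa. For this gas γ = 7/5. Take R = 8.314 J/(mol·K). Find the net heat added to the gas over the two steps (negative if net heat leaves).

T₁ = P₁V₁/(nR) = 580×53.6/(5.48×8.314) = 682 K.
Step 1 — Isochoric: V stays 53.6 L; P/T = const ⇒ T₂ = 1910 K, P₂ = 1620 kPa.
W = 0 (no volume change).
ΔU = nCvΔT = 5.48×20.8×(1910−682) = 139000 J.
Q = ΔU = 139000 J.
State after step 1: P = 1620 kPa, V = 53.6 L, T = 1910 K.
Step 2 — Isothermal: T stays 1910 K; PV = const ⇒ V₂ = 319 L, P₂ = 272 kPa.
ΔU = 0 (ideal gas, T constant).
W = nRT ln(V₂/V₁) = 5.48×8.314×1910×ln(5.96) = 155000 J.
Q = ΔU + W = 155000 J.
Net over both steps: W = 155000 J, Q = 294000 J, ΔU = 139000 J.

294000 J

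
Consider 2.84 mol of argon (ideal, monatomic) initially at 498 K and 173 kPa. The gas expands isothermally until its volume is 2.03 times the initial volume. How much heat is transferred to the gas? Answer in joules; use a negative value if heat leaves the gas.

8330 J

V₁ = nRT₁/P₁ = 2.84×8.314×498/173 = 68.0 L.
Isothermal: T stays 498 K; PV = const ⇒ V₂ = 138 L, P₂ = 85.2 kPa.
ΔU = 0 (ideal gas, T constant).
W = nRT ln(V₂/V₁) = 2.84×8.314×498×ln(2.03) = 8330 J.
Q = ΔU + W = 8330 J.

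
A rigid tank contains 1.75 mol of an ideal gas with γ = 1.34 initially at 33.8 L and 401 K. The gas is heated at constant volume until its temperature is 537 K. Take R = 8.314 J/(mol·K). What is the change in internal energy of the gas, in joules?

5820 J

P₁ = nRT₁/V₁ = 1.75×8.314×401/33.8 = 173 kPa.
Isochoric: V stays 33.8 L; P/T = const ⇒ T₂ = 537 K, P₂ = 231 kPa.
For an ideal gas ΔU = nCvΔT with Cv = R/(γ−1) = 24.5 J/(mol·K).
ΔU = 1.75×24.5×(537−401) = 5820 J.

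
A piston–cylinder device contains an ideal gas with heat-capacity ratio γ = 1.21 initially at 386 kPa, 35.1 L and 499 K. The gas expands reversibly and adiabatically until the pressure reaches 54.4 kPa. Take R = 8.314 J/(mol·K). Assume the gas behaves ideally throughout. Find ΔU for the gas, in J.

-18600 J

n = P₁V₁/(RT₁) = 386×35.1/(8.314×499) = 3.27 mol.
Adiabatic: T₂/T₁ = (P₂/P₁)^((γ−1)/γ) ⇒ T₂ = 499×(0.141)^0.174 = 355 K; V₂ = 177 L.
For an ideal gas ΔU = nCvΔT with Cv = R/(γ−1) = 39.6 J/(mol·K).
ΔU = 3.27×39.6×(355−499) = -18600 J.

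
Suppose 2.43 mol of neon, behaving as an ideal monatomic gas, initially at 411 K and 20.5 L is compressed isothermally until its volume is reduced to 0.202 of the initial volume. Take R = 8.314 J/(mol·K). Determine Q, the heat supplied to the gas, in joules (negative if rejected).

P₁ = nRT₁/V₁ = 2.43×8.314×411/20.5 = 405 kPa.
Isothermal: T stays 411 K; PV = const ⇒ V₂ = 4.14 L, P₂ = 2010 kPa.
ΔU = 0 (ideal gas, T constant).
W = nRT ln(V₂/V₁) = 2.43×8.314×411×ln(0.202) = -13300 J.
Q = ΔU + W = -13300 J.

-13300 J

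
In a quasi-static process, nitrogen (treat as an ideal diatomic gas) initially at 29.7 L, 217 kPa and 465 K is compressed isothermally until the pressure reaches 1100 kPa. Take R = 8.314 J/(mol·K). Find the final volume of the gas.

Isothermal: T stays 465 K; PV = const ⇒ V₂ = 5.86 L, P₂ = 1100 kPa.

5.86 L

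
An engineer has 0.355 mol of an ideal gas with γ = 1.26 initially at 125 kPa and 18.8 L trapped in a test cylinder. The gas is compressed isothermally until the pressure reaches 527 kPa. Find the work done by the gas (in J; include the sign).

T₁ = P₁V₁/(nR) = 125×18.8/(0.355×8.314) = 796 K.
Isothermal: T stays 796 K; PV = const ⇒ V₂ = 4.46 L, P₂ = 527 kPa.
W = nRT ln(V₂/V₁) = 0.355×8.314×796×ln(0.237) = -3380 J.

-3380 J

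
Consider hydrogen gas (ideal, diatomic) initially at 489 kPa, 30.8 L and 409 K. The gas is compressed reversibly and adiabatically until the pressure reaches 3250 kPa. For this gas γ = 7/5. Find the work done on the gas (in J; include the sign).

27000 J

n = P₁V₁/(RT₁) = 489×30.8/(8.314×409) = 4.43 mol.
Adiabatic: T₂/T₁ = (P₂/P₁)^((γ−1)/γ) ⇒ T₂ = 409×(6.65)^0.286 = 703 K; V₂ = 7.96 L.
ΔU = nCvΔT = 4.43×20.8×(703−409) = 27000 J.
Q = 0 for an adiabatic process, so W = −ΔU = -27000 J.
Work done on the gas = −W_by = 27000 J.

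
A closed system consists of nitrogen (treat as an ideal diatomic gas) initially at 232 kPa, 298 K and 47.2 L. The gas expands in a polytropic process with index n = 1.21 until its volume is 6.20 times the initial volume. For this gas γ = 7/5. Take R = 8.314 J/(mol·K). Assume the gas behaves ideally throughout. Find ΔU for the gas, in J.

-8710 J

n = P₁V₁/(RT₁) = 232×47.2/(8.314×298) = 4.42 mol.
Polytropic n=1.21: T₂ = T₁(V₁/V₂)^(n−1) = 298×(0.161)^0.21 = 203 K; P₂ = P₁(V₁/V₂)^n = 25.5 kPa.
For an ideal gas ΔU = nCvΔT with Cv = (5/2)R = 20.8 J/(mol·K).
ΔU = 4.42×20.8×(203−298) = -8710 J.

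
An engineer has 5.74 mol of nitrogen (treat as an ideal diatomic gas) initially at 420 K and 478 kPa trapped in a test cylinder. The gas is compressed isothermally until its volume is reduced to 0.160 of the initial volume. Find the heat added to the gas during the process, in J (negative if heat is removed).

-36700 J

V₁ = nRT₁/P₁ = 5.74×8.314×420/478 = 41.9 L.
Isothermal: T stays 420 K; PV = const ⇒ V₂ = 6.71 L, P₂ = 2990 kPa.
ΔU = 0 (ideal gas, T constant).
W = nRT ln(V₂/V₁) = 5.74×8.314×420×ln(0.160) = -36700 J.
Q = ΔU + W = -36700 J.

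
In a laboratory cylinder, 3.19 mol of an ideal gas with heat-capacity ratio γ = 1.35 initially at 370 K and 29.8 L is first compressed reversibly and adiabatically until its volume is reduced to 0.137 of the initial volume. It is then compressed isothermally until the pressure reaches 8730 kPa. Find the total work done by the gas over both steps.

P₁ = nRT₁/V₁ = 3.19×8.314×370/29.8 = 329 kPa.
Step 1 — Adiabatic: TV^(γ−1) = const ⇒ T₂ = 370×(7.30)^0.350 = 742 K; PV^γ = const ⇒ P₂ = 4820 kPa.
ΔU = nCvΔT = 3.19×23.8×(742−370) = 28200 J.
Q = 0 for an adiabatic process, so W = −ΔU = -28200 J.
State after step 1: P = 4820 kPa, V = 4.08 L, T = 742 K.
Step 2 — Isothermal: T stays 742 K; PV = const ⇒ V₂ = 2.25 L, P₂ = 8730 kPa.
ΔU = 0 (ideal gas, T constant).
W = nRT ln(V₂/V₁) = 3.19×8.314×742×ln(0.552) = -11700 J.
Q = ΔU + W = -11700 J.
Net over both steps: W = -39900 J, Q = -11700 J, ΔU = 28200 J.

-39900 J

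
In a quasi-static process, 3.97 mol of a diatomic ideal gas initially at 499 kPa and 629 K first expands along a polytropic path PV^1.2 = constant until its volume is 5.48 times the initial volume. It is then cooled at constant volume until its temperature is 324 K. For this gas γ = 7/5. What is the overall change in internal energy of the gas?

-25200 J

V₁ = nRT₁/P₁ = 3.97×8.314×629/499 = 41.6 L.
Step 1 — Polytropic n=1.2: T₂ = T₁(V₁/V₂)^(n−1) = 629×(0.182)^0.20 = 448 K; P₂ = P₁(V₁/V₂)^n = 64.8 kPa.
W = (P₁V₁−P₂V₂)/(n−1) = (499×41.6−64.8×228)/0.20 = 29900 J.
ΔU = nCvΔT = 3.97×20.8×(448−629) = -15000 J.
Q = ΔU + W = 15000 J.
State after step 1: P = 64.8 kPa, V = 228 L, T = 448 K.
Step 2 — Isochoric: V stays 228 L; P/T = const ⇒ T₂ = 324 K, P₂ = 46.9 kPa.
W = 0 (no volume change).
ΔU = nCvΔT = 3.97×20.8×(324−448) = -10200 J.
Q = ΔU = -10200 J.
Net over both steps: W = 29900 J, Q = 4770 J, ΔU = -25200 J.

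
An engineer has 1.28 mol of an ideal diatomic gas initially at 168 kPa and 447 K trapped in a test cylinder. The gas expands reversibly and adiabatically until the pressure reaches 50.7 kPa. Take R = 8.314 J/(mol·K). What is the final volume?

66.6 L

V₁ = nRT₁/P₁ = 1.28×8.314×447/168 = 28.3 L.
Adiabatic: T₂/T₁ = (P₂/P₁)^((γ−1)/γ) ⇒ T₂ = 447×(0.302)^0.286 = 317 K; V₂ = 66.6 L.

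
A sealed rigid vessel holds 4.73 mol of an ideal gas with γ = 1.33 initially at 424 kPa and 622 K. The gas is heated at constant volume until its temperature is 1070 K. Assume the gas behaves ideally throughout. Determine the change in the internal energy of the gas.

V₁ = nRT₁/P₁ = 4.73×8.314×622/424 = 57.7 L.
Isochoric: V stays 57.7 L; P/T = const ⇒ T₂ = 1070 K, P₂ = 729 kPa.
For an ideal gas ΔU = nCvΔT with Cv = R/(γ−1) = 25.2 J/(mol·K).
ΔU = 4.73×25.2×(1070−622) = 53400 J.

53400 J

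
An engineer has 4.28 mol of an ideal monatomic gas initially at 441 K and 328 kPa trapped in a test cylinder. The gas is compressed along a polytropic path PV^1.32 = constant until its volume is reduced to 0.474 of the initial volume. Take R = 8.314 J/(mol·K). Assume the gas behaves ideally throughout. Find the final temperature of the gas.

V₁ = nRT₁/P₁ = 4.28×8.314×441/328 = 47.8 L.
Polytropic n=1.32: T₂ = T₁(V₁/V₂)^(n−1) = 441×(2.11)^0.32 = 560 K; P₂ = P₁(V₁/V₂)^n = 879 kPa.

560 K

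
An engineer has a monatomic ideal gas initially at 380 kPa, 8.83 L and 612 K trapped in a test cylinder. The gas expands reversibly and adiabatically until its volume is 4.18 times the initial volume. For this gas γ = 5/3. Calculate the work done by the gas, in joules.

n = P₁V₁/(RT₁) = 380×8.83/(8.314×612) = 0.659 mol.
Adiabatic: TV^(γ−1) = const ⇒ T₂ = 612×(0.239)^0.667 = 236 K; PV^γ = const ⇒ P₂ = 35.0 kPa.
ΔU = nCvΔT = 0.659×12.5×(236−612) = -3090 J.
Q = 0 for an adiabatic process, so W = −ΔU = 3090 J.

3090 J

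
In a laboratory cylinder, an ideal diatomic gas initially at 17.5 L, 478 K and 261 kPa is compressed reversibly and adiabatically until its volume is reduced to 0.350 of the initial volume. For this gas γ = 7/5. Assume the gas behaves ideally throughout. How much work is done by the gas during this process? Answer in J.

n = P₁V₁/(RT₁) = 261×17.5/(8.314×478) = 1.15 mol.
Adiabatic: TV^(γ−1) = const ⇒ T₂ = 478×(2.86)^0.400 = 727 K; PV^γ = const ⇒ P₂ = 1130 kPa.
ΔU = nCvΔT = 1.15×20.8×(727−478) = 5960 J.
Q = 0 for an adiabatic process, so W = −ΔU = -5960 J.

-5960 J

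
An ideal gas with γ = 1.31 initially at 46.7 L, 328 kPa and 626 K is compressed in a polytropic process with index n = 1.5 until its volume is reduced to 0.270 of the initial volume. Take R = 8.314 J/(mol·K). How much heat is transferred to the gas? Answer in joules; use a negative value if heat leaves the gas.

n = P₁V₁/(RT₁) = 328×46.7/(8.314×626) = 2.94 mol.
Polytropic n=1.5: T₂ = T₁(V₁/V₂)^(n−1) = 626×(3.70)^0.50 = 1200 K; P₂ = P₁(V₁/V₂)^n = 2340 kPa.
W = (P₁V₁−P₂V₂)/(n−1) = (328×46.7−2340×12.6)/0.50 = -28300 J.
ΔU = nCvΔT = 2.94×26.8×(1200−626) = 45700 J.
Q = ΔU + W = 17400 J.

17400 J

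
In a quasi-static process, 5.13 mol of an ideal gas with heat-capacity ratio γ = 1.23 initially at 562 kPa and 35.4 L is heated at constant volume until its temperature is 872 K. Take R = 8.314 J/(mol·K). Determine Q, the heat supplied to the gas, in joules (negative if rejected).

T₁ = P₁V₁/(nR) = 562×35.4/(5.13×8.314) = 466 K.
Isochoric: V stays 35.4 L; P/T = const ⇒ T₂ = 872 K, P₂ = 1050 kPa.
W = 0 (no volume change).
ΔU = nCvΔT = 5.13×36.1×(872−466) = 75200 J.
Q = ΔU = 75200 J.

75200 J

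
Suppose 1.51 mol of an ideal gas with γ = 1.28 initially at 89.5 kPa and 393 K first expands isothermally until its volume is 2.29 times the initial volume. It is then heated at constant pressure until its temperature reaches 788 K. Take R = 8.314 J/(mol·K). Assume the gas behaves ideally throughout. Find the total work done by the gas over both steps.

9050 J

V₁ = nRT₁/P₁ = 1.51×8.314×393/89.5 = 55.1 L.
Step 1 — Isothermal: T stays 393 K; PV = const ⇒ V₂ = 126 L, P₂ = 39.1 kPa.
ΔU = 0 (ideal gas, T constant).
W = nRT ln(V₂/V₁) = 1.51×8.314×393×ln(2.29) = 4090 J.
Q = ΔU + W = 4090 J.
State after step 1: P = 39.1 kPa, V = 126 L, T = 393 K.
Step 2 — Isobaric: P stays 39.1 kPa; V/T = const ⇒ T₂ = 788 K, V₂ = 253 L.
W = PΔV = 39.1×(253−126) kPa·L = 4960 J.
ΔU = nCvΔT = 1.51×29.7×(788−393) = 17700 J.
Q = ΔU + W = nCpΔT = 22700 J.
Net over both steps: W = 9050 J, Q = 26800 J, ΔU = 17700 J.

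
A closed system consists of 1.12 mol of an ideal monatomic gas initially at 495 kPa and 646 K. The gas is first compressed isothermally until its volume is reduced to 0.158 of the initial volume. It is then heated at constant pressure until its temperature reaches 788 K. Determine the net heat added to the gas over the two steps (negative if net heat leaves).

V₁ = nRT₁/P₁ = 1.12×8.314×646/495 = 12.2 L.
Step 1 — Isothermal: T stays 646 K; PV = const ⇒ V₂ = 1.92 L, P₂ = 3130 kPa.
ΔU = 0 (ideal gas, T constant).
W = nRT ln(V₂/V₁) = 1.12×8.314×646×ln(0.158) = -11100 J.
Q = ΔU + W = -11100 J.
State after step 1: P = 3130 kPa, V = 1.92 L, T = 646 K.
Step 2 — Isobaric: P stays 3130 kPa; V/T = const ⇒ T₂ = 788 K, V₂ = 2.34 L.
W = PΔV = 3130×(2.34−1.92) kPa·L = 1320 J.
ΔU = nCvΔT = 1.12×12.5×(788−646) = 1980 J.
Q = ΔU + W = nCpΔT = 3310 J.
Net over both steps: W = -9780 J, Q = -7790 J, ΔU = 1980 J.

-7790 J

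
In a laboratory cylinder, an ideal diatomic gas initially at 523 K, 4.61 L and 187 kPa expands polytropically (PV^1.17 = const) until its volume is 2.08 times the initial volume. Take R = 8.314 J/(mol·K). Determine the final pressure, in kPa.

Polytropic n=1.17: T₂ = T₁(V₁/V₂)^(n−1) = 523×(0.481)^0.17 = 462 K; P₂ = P₁(V₁/V₂)^n = 79.4 kPa.

79.4 kPa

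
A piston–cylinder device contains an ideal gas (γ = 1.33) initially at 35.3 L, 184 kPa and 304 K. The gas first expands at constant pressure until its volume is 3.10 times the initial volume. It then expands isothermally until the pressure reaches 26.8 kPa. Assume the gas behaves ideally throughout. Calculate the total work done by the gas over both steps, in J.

n = P₁V₁/(RT₁) = 184×35.3/(8.314×304) = 2.57 mol.
Step 1 — Isobaric: P stays 184 kPa; V/T = const ⇒ T₂ = 942 K, V₂ = 109 L.
W = PΔV = 184×(109−35.3) kPa·L = 13600 J.
ΔU = nCvΔT = 2.57×25.2×(942−304) = 41300 J.
Q = ΔU + W = nCpΔT = 55000 J.
State after step 1: P = 184 kPa, V = 109 L, T = 942 K.
Step 2 — Isothermal: T stays 942 K; PV = const ⇒ V₂ = 751 L, P₂ = 26.8 kPa.
ΔU = 0 (ideal gas, T constant).
W = nRT ln(V₂/V₁) = 2.57×8.314×942×ln(6.87) = 38800 J.
Q = ΔU + W = 38800 J.
Net over both steps: W = 52400 J, Q = 93800 J, ΔU = 41300 J.

52400 J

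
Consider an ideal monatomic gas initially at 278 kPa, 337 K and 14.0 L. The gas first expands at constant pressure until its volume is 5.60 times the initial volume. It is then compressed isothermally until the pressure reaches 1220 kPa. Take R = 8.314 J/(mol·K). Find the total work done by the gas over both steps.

-14300 J

n = P₁V₁/(RT₁) = 278×14.0/(8.314×337) = 1.39 mol.
Step 1 — Isobaric: P stays 278 kPa; V/T = const ⇒ T₂ = 1890 K, V₂ = 78.4 L.
W = PΔV = 278×(78.4−14.0) kPa·L = 17900 J.
ΔU = nCvΔT = 1.39×12.5×(1890−337) = 26900 J.
Q = ΔU + W = nCpΔT = 44800 J.
State after step 1: P = 278 kPa, V = 78.4 L, T = 1890 K.
Step 2 — Isothermal: T stays 1890 K; PV = const ⇒ V₂ = 17.9 L, P₂ = 1220 kPa.
ΔU = 0 (ideal gas, T constant).
W = nRT ln(V₂/V₁) = 1.39×8.314×1890×ln(0.228) = -32200 J.
Q = ΔU + W = -32200 J.
Net over both steps: W = -14300 J, Q = 12500 J, ΔU = 26900 J.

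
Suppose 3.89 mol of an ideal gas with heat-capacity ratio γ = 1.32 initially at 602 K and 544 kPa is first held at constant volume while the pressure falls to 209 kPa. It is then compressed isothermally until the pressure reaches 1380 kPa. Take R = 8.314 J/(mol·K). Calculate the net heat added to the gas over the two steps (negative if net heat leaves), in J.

V₁ = nRT₁/P₁ = 3.89×8.314×602/544 = 35.8 L.
Step 1 — Isochoric: V stays 35.8 L; P/T = const ⇒ T₂ = 231 K, P₂ = 209 kPa.
W = 0 (no volume change).
ΔU = nCvΔT = 3.89×26.0×(231−602) = -37500 J.
Q = ΔU = -37500 J.
State after step 1: P = 209 kPa, V = 35.8 L, T = 231 K.
Step 2 — Isothermal: T stays 231 K; PV = const ⇒ V₂ = 5.42 L, P₂ = 1380 kPa.
ΔU = 0 (ideal gas, T constant).
W = nRT ln(V₂/V₁) = 3.89×8.314×231×ln(0.151) = -14100 J.
Q = ΔU + W = -14100 J.
Net over both steps: W = -14100 J, Q = -51600 J, ΔU = -37500 J.

-51600 J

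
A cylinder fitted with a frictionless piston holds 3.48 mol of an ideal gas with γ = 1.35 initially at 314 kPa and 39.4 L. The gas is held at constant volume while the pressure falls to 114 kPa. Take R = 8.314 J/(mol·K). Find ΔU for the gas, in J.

-22500 J

T₁ = P₁V₁/(nR) = 314×39.4/(3.48×8.314) = 428 K.
Isochoric: V stays 39.4 L; P/T = const ⇒ T₂ = 155 K, P₂ = 114 kPa.
For an ideal gas ΔU = nCvΔT with Cv = R/(γ−1) = 23.8 J/(mol·K).
ΔU = 3.48×23.8×(155−428) = -22500 J.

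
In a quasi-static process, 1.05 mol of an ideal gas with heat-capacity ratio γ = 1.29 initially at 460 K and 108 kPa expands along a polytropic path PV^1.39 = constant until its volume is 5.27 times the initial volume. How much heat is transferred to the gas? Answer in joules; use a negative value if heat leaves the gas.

V₁ = nRT₁/P₁ = 1.05×8.314×460/108 = 37.2 L.
Polytropic n=1.39: T₂ = T₁(V₁/V₂)^(n−1) = 460×(0.190)^0.39 = 241 K; P₂ = P₁(V₁/V₂)^n = 10.7 kPa.
W = (P₁V₁−P₂V₂)/(n−1) = (108×37.2−10.7×196)/0.39 = 4910 J.
ΔU = nCvΔT = 1.05×28.7×(241−460) = -6610 J.
Q = ΔU + W = -1690 J.

-1690 J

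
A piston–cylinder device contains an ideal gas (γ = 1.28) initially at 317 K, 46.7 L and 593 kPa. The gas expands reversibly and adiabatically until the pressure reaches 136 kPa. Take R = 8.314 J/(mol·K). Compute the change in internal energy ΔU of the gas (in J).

-27200 J

n = P₁V₁/(RT₁) = 593×46.7/(8.314×317) = 10.5 mol.
Adiabatic: T₂/T₁ = (P₂/P₁)^((γ−1)/γ) ⇒ T₂ = 317×(0.229)^0.219 = 230 K; V₂ = 148 L.
For an ideal gas ΔU = nCvΔT with Cv = R/(γ−1) = 29.7 J/(mol·K).
ΔU = 10.5×29.7×(230−317) = -27200 J.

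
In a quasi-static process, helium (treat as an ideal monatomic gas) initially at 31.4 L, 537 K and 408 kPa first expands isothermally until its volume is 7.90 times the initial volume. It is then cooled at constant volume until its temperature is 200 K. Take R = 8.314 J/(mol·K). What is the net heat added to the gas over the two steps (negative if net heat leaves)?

14400 J

n = P₁V₁/(RT₁) = 408×31.4/(8.314×537) = 2.87 mol.
Step 1 — Isothermal: T stays 537 K; PV = const ⇒ V₂ = 248 L, P₂ = 51.6 kPa.
ΔU = 0 (ideal gas, T constant).
W = nRT ln(V₂/V₁) = 2.87×8.314×537×ln(7.90) = 26500 J.
Q = ΔU + W = 26500 J.
State after step 1: P = 51.6 kPa, V = 248 L, T = 537 K.
Step 2 — Isochoric: V stays 248 L; P/T = const ⇒ T₂ = 200 K, P₂ = 19.2 kPa.
W = 0 (no volume change).
ΔU = nCvΔT = 2.87×12.5×(200−537) = -12100 J.
Q = ΔU = -12100 J.
Net over both steps: W = 26500 J, Q = 14400 J, ΔU = -12100 J.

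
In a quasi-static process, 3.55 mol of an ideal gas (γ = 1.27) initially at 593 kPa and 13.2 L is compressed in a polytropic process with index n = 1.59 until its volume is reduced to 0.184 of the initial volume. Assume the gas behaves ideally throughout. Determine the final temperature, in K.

T₁ = P₁V₁/(nR) = 593×13.2/(3.55×8.314) = 265 K.
Polytropic n=1.59: T₂ = T₁(V₁/V₂)^(n−1) = 265×(5.43)^0.59 = 720 K; P₂ = P₁(V₁/V₂)^n = 8750 kPa.

720 K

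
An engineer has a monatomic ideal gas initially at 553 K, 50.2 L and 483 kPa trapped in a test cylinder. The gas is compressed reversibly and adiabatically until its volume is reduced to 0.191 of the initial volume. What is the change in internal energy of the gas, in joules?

73300 J

n = P₁V₁/(RT₁) = 483×50.2/(8.314×553) = 5.27 mol.
Adiabatic: TV^(γ−1) = const ⇒ T₂ = 553×(5.24)^0.667 = 1670 K; PV^γ = const ⇒ P₂ = 7620 kPa.
For an ideal gas ΔU = nCvΔT with Cv = (3/2)R = 12.5 J/(mol·K).
ΔU = 5.27×12.5×(1670−553) = 73300 J.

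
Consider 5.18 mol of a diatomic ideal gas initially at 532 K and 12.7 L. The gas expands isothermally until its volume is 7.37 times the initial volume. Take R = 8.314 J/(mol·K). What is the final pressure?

P₁ = nRT₁/V₁ = 5.18×8.314×532/12.7 = 1800 kPa.
Isothermal: T stays 532 K; PV = const ⇒ V₂ = 93.6 L, P₂ = 245 kPa.

245 kPa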